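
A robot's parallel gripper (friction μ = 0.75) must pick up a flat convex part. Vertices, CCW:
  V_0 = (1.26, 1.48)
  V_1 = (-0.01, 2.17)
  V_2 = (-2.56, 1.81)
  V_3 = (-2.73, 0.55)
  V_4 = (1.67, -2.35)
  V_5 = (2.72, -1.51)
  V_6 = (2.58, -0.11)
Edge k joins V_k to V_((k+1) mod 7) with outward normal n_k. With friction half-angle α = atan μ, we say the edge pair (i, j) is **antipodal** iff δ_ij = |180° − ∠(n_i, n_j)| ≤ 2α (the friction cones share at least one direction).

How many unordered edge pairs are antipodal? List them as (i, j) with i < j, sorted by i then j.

count = 10; pairs: (0,2), (0,3), (0,4), (1,3), (1,4), (2,4), (2,5), (2,6), (3,5), (3,6)

α = atan 0.75 = 36.87°;  2α = 73.74°
n_0 = (+0.4774, +0.8787)
n_1 = (-0.1398, +0.9902)
n_2 = (-0.9910, +0.1337)
n_3 = (-0.5503, -0.8350)
n_4 = (+0.6247, -0.7809)
n_5 = (+0.9950, +0.0995)
n_6 = (+0.7694, +0.6388)
  (0,1): δ = 143.45°  ·
  (0,2): δ = 69.17°  ✓
  (0,3): δ = 4.87°  ✓
  (0,4): δ = 67.18°  ✓
  (0,5): δ = 124.23°  ·
  (0,6): δ = 158.21°  ·
  (1,2): δ = 105.72°  ·
  (1,3): δ = 41.42°  ✓
  (1,4): δ = 30.62°  ✓
  (1,5): δ = 87.67°  ·
  (1,6): δ = 121.66°  ·
  (2,3): δ = 115.70°  ·
  (2,4): δ = 43.66°  ✓
  (2,5): δ = 13.39°  ✓
  (2,6): δ = 47.38°  ✓
  (3,4): δ = 107.95°  ·
  (3,5): δ = 50.90°  ✓
  (3,6): δ = 16.91°  ✓
  (4,5): δ = 122.95°  ·
  (4,6): δ = 88.96°  ·
  (5,6): δ = 146.01°  ·
antipodal pairs: 10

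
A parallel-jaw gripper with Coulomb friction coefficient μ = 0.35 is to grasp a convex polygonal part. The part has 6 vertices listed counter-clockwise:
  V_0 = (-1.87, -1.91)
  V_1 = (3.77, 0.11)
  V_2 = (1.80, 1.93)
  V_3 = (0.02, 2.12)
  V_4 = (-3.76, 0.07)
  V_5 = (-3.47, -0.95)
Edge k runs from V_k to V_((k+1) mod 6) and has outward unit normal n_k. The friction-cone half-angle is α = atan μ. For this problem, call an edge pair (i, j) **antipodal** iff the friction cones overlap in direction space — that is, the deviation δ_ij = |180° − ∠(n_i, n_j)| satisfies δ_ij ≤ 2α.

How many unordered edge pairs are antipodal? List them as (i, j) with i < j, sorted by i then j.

count = 5; pairs: (0,2), (0,3), (1,4), (1,5), (2,5)

α = atan 0.35 = 19.29°;  2α = 38.58°
n_0 = (+0.3372, -0.9414)
n_1 = (+0.6786, +0.7345)
n_2 = (+0.1061, +0.9944)
n_3 = (-0.4767, +0.8790)
n_4 = (-0.9619, -0.2735)
n_5 = (-0.5145, -0.8575)
  (0,1): δ = 62.44°  ·
  (0,2): δ = 25.80°  ✓
  (0,3): δ = 8.77°  ✓
  (0,4): δ = 86.17°  ·
  (0,5): δ = 129.33°  ·
  (1,2): δ = 143.36°  ·
  (1,3): δ = 108.79°  ·
  (1,4): δ = 31.40°  ✓
  (1,5): δ = 11.77°  ✓
  (2,3): δ = 145.44°  ·
  (2,4): δ = 68.04°  ·
  (2,5): δ = 24.87°  ✓
  (3,4): δ = 102.60°  ·
  (3,5): δ = 59.44°  ·
  (4,5): δ = 136.83°  ·
antipodal pairs: 5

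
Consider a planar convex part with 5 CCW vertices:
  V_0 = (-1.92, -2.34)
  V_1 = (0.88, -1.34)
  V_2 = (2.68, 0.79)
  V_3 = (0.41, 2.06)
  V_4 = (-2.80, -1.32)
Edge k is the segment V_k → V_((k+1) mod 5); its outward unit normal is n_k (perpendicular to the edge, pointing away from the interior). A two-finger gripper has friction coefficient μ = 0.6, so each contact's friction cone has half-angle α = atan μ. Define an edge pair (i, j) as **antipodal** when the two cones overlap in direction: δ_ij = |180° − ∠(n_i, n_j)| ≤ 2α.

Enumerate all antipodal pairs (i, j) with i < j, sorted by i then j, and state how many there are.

count = 4; pairs: (0,2), (0,3), (1,3), (2,4)

α = atan 0.6 = 30.96°;  2α = 61.93°
n_0 = (+0.3363, -0.9417)
n_1 = (+0.7638, -0.6455)
n_2 = (+0.4883, +0.8727)
n_3 = (-0.7251, +0.6886)
n_4 = (-0.7572, -0.6532)
  (0,1): δ = 149.85°  ·
  (0,2): δ = 48.88°  ✓
  (0,3): δ = 26.82°  ✓
  (0,4): δ = 111.13°  ·
  (1,2): δ = 79.03°  ·
  (1,3): δ = 3.32°  ✓
  (1,4): δ = 80.99°  ·
  (2,3): δ = 104.30°  ·
  (2,4): δ = 19.99°  ✓
  (3,4): δ = 95.69°  ·
antipodal pairs: 4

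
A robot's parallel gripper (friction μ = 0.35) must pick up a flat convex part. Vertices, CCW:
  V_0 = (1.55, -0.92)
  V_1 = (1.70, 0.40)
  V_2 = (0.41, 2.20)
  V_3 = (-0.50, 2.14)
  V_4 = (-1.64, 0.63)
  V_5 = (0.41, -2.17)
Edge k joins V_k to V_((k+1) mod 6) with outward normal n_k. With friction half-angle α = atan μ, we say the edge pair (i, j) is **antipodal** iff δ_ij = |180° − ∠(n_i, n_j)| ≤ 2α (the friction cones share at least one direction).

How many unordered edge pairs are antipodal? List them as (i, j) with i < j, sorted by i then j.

count = 3; pairs: (0,3), (1,4), (3,5)

α = atan 0.35 = 19.29°;  2α = 38.58°
n_0 = (+0.9936, -0.1129)
n_1 = (+0.8128, +0.5825)
n_2 = (-0.0658, +0.9978)
n_3 = (-0.7981, +0.6025)
n_4 = (-0.8069, -0.5907)
n_5 = (+0.7389, -0.6738)
  (0,1): δ = 137.89°  ·
  (0,2): δ = 79.74°  ·
  (0,3): δ = 30.57°  ✓
  (0,4): δ = 42.69°  ·
  (0,5): δ = 144.12°  ·
  (1,2): δ = 121.86°  ·
  (1,3): δ = 72.68°  ·
  (1,4): δ = 0.58°  ✓
  (1,5): δ = 102.01°  ·
  (2,3): δ = 130.82°  ·
  (2,4): δ = 57.56°  ·
  (2,5): δ = 43.86°  ·
  (3,4): δ = 106.74°  ·
  (3,5): δ = 5.31°  ✓
  (4,5): δ = 78.57°  ·
antipodal pairs: 3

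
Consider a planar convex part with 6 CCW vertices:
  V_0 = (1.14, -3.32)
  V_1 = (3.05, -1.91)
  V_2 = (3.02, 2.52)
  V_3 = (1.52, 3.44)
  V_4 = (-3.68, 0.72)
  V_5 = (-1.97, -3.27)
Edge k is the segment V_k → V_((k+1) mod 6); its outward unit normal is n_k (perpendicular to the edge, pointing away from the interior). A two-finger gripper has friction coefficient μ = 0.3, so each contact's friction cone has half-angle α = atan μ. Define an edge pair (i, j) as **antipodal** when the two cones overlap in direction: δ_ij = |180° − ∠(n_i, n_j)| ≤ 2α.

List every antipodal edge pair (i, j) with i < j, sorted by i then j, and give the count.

α = atan 0.3 = 16.70°;  2α = 33.40°
n_0 = (+0.5939, -0.8045)
n_1 = (+1.0000, +0.0068)
n_2 = (+0.5228, +0.8524)
n_3 = (-0.4635, +0.8861)
n_4 = (-0.9191, -0.3939)
n_5 = (-0.0161, -0.9999)
  (0,1): δ = 126.05°  ·
  (0,2): δ = 67.96°  ·
  (0,3): δ = 8.82°  ✓
  (0,4): δ = 76.76°  ·
  (0,5): δ = 142.64°  ·
  (1,2): δ = 121.91°  ·
  (1,3): δ = 62.77°  ·
  (1,4): δ = 22.81°  ✓
  (1,5): δ = 88.69°  ·
  (2,3): δ = 120.86°  ·
  (2,4): δ = 35.28°  ·
  (2,5): δ = 30.60°  ✓
  (3,4): δ = 94.41°  ·
  (3,5): δ = 28.53°  ✓
  (4,5): δ = 114.12°  ·
antipodal pairs: 4

count = 4; pairs: (0,3), (1,4), (2,5), (3,5)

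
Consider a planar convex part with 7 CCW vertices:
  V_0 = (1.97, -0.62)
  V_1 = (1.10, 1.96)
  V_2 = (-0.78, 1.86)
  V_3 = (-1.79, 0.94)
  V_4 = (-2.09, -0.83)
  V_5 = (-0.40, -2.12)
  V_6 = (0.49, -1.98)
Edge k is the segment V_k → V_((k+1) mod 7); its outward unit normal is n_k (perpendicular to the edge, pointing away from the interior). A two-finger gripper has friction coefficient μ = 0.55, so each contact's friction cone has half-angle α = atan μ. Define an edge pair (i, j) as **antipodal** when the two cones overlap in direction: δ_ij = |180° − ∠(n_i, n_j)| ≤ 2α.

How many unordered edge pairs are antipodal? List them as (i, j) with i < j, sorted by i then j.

count = 8; pairs: (0,3), (0,4), (1,4), (1,5), (1,6), (2,5), (2,6), (3,6)

α = atan 0.55 = 28.81°;  2α = 57.62°
n_0 = (+0.9476, +0.3195)
n_1 = (-0.0531, +0.9986)
n_2 = (-0.6734, +0.7393)
n_3 = (-0.9859, +0.1671)
n_4 = (-0.6068, -0.7949)
n_5 = (+0.1554, -0.9879)
n_6 = (+0.6766, -0.7363)
  (0,1): δ = 105.59°  ·
  (0,2): δ = 66.30°  ·
  (0,3): δ = 28.25°  ✓
  (0,4): δ = 34.01°  ✓
  (0,5): δ = 80.30°  ·
  (0,6): δ = 113.95°  ·
  (1,2): δ = 140.71°  ·
  (1,3): δ = 102.66°  ·
  (1,4): δ = 40.40°  ✓
  (1,5): δ = 5.89°  ✓
  (1,6): δ = 39.54°  ✓
  (2,3): δ = 141.95°  ·
  (2,4): δ = 79.69°  ·
  (2,5): δ = 33.39°  ✓
  (2,6): δ = 0.25°  ✓
  (3,4): δ = 117.74°  ·
  (3,5): δ = 71.44°  ·
  (3,6): δ = 37.80°  ✓
  (4,5): δ = 133.71°  ·
  (4,6): δ = 100.06°  ·
  (5,6): δ = 146.36°  ·
antipodal pairs: 8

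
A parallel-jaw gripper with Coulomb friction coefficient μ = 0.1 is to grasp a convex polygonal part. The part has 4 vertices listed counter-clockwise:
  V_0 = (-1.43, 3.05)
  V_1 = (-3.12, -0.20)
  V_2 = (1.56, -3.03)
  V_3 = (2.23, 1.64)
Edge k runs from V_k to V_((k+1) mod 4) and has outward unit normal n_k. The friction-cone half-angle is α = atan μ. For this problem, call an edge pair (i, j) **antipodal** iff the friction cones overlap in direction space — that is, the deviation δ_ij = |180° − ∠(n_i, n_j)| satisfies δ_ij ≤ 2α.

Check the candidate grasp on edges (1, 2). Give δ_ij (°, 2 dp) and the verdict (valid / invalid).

α = atan 0.1 = 5.71°;  2α = 11.42°
edge 1: e_1 = (+4.68, -2.83);  n_1 = (-0.5175, -0.8557)
edge 2: e_2 = (+0.67, +4.67);  n_2 = (+0.9899, -0.1420)
∠(n_1, n_2) = 113.00°
δ = |180° − 113.00°| = 67.00°
67.00° > 2α = 11.42°  →  invalid

δ = 67.00°, invalid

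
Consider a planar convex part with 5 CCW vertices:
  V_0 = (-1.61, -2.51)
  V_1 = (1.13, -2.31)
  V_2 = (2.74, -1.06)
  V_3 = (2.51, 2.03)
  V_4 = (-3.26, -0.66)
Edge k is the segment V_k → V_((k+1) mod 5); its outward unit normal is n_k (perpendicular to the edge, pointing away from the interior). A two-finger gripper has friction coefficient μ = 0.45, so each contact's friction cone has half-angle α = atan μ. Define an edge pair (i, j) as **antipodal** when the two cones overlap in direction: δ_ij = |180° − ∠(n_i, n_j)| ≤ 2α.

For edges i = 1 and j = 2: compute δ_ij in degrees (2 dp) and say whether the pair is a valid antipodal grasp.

α = atan 0.45 = 24.23°;  2α = 48.46°
edge 1: e_1 = (+1.61, +1.25);  n_1 = (+0.6133, -0.7899)
edge 2: e_2 = (-0.23, +3.09);  n_2 = (+0.9972, +0.0742)
∠(n_1, n_2) = 56.43°
δ = |180° − 56.43°| = 123.57°
123.57° > 2α = 48.46°  →  invalid

δ = 123.57°, invalid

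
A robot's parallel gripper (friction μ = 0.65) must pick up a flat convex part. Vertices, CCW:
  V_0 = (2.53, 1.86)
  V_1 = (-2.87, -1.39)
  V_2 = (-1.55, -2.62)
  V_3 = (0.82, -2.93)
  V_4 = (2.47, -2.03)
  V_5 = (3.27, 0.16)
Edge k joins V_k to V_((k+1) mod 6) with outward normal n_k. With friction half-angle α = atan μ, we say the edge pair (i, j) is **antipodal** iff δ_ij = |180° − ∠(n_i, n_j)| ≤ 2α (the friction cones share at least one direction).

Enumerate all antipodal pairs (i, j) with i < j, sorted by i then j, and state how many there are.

α = atan 0.65 = 33.02°;  2α = 66.05°
n_0 = (-0.5157, +0.8568)
n_1 = (-0.6817, -0.7316)
n_2 = (-0.1297, -0.9916)
n_3 = (+0.4789, -0.8779)
n_4 = (+0.9393, -0.3431)
n_5 = (+0.9169, +0.3991)
  (0,1): δ = 74.02°  ·
  (0,2): δ = 38.49°  ✓
  (0,3): δ = 2.43°  ✓
  (0,4): δ = 38.89°  ✓
  (0,5): δ = 82.48°  ·
  (1,2): δ = 144.47°  ·
  (1,3): δ = 108.41°  ·
  (1,4): δ = 67.09°  ·
  (1,5): δ = 23.50°  ✓
  (2,3): δ = 143.94°  ·
  (2,4): δ = 102.62°  ·
  (2,5): δ = 59.02°  ✓
  (3,4): δ = 138.68°  ·
  (3,5): δ = 95.09°  ·
  (4,5): δ = 136.41°  ·
antipodal pairs: 5

count = 5; pairs: (0,2), (0,3), (0,4), (1,5), (2,5)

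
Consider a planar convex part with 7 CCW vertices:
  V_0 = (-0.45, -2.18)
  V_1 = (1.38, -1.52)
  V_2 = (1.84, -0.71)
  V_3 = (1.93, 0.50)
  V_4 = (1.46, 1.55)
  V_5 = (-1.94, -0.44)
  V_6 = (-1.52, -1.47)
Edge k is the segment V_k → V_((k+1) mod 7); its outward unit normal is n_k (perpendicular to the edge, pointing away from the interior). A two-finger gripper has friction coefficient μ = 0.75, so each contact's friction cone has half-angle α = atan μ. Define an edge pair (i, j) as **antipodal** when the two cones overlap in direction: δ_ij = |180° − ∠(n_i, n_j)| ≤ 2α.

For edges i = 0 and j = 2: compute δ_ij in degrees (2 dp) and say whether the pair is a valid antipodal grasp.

δ = 114.09°, invalid

α = atan 0.75 = 36.87°;  2α = 73.74°
edge 0: e_0 = (+1.83, +0.66);  n_0 = (+0.3393, -0.9407)
edge 2: e_2 = (+0.09, +1.21);  n_2 = (+0.9972, -0.0742)
∠(n_0, n_2) = 65.91°
δ = |180° − 65.91°| = 114.09°
114.09° > 2α = 73.74°  →  invalid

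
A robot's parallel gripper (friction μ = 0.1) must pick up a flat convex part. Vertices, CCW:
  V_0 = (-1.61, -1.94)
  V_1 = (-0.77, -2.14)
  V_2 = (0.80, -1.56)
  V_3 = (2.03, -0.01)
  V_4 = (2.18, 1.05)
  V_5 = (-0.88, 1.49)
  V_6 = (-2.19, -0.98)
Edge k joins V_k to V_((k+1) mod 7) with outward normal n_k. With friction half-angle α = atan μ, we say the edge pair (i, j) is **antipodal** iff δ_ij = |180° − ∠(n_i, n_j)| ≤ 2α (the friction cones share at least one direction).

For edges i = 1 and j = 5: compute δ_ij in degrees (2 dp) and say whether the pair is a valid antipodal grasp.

α = atan 0.1 = 5.71°;  2α = 11.42°
edge 1: e_1 = (+1.57, +0.58);  n_1 = (+0.3465, -0.9380)
edge 5: e_5 = (-1.31, -2.47);  n_5 = (-0.8834, +0.4685)
∠(n_1, n_5) = 138.22°
δ = |180° − 138.22°| = 41.78°
41.78° > 2α = 11.42°  →  invalid

δ = 41.78°, invalid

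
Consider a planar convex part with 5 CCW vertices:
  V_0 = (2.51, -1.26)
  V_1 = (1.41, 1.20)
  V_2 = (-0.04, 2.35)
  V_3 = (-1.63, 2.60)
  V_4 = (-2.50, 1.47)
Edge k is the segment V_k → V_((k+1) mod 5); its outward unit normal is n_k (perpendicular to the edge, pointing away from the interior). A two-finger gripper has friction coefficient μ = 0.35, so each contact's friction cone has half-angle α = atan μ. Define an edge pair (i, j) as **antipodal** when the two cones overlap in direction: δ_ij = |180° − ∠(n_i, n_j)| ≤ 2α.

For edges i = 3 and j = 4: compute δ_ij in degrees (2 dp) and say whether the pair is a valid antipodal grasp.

α = atan 0.35 = 19.29°;  2α = 38.58°
edge 3: e_3 = (-0.87, -1.13);  n_3 = (-0.7924, +0.6100)
edge 4: e_4 = (+5.01, -2.73);  n_4 = (-0.4785, -0.8781)
∠(n_3, n_4) = 99.01°
δ = |180° − 99.01°| = 80.99°
80.99° > 2α = 38.58°  →  invalid

δ = 80.99°, invalid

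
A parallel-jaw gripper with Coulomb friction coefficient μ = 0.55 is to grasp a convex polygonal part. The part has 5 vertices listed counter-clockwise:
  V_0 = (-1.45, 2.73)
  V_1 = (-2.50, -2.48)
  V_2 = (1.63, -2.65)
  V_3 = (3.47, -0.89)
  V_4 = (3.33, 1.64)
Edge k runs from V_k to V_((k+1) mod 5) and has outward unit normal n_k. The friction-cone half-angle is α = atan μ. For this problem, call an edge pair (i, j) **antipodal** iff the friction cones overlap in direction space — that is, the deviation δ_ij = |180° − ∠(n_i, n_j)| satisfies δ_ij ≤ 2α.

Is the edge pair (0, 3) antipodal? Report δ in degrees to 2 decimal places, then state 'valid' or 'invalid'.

α = atan 0.55 = 28.81°;  2α = 57.62°
edge 0: e_0 = (-1.05, -5.21);  n_0 = (-0.9803, +0.1976)
edge 3: e_3 = (-0.14, +2.53);  n_3 = (+0.9985, +0.0553)
∠(n_0, n_3) = 165.44°
δ = |180° − 165.44°| = 14.56°
14.56° ≤ 2α = 57.62°  →  valid

δ = 14.56°, valid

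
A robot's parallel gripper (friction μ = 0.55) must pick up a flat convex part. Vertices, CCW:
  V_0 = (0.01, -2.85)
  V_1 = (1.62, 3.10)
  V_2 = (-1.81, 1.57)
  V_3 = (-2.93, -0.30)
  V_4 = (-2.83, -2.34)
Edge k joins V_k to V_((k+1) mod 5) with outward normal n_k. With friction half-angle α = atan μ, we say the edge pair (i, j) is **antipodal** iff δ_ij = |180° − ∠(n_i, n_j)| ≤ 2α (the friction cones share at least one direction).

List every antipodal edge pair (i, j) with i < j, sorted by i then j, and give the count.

α = atan 0.55 = 28.81°;  2α = 57.62°
n_0 = (+0.9653, -0.2612)
n_1 = (-0.4074, +0.9133)
n_2 = (-0.8579, +0.5138)
n_3 = (-0.9988, -0.0490)
n_4 = (-0.1768, -0.9843)
  (0,1): δ = 50.82°  ✓
  (0,2): δ = 15.78°  ✓
  (0,3): δ = 17.95°  ✓
  (0,4): δ = 94.96°  ·
  (1,2): δ = 144.96°  ·
  (1,3): δ = 111.23°  ·
  (1,4): δ = 34.22°  ✓
  (2,3): δ = 146.27°  ·
  (2,4): δ = 69.26°  ·
  (3,4): δ = 102.99°  ·
antipodal pairs: 4

count = 4; pairs: (0,1), (0,2), (0,3), (1,4)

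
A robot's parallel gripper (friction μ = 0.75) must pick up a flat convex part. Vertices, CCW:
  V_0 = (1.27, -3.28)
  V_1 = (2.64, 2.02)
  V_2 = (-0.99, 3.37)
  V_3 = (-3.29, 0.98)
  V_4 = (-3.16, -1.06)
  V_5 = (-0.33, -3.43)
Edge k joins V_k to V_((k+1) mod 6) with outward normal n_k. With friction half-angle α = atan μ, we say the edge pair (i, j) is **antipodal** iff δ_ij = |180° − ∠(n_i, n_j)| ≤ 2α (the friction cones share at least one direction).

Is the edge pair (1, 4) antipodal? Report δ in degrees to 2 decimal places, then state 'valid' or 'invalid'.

δ = 19.54°, valid

α = atan 0.75 = 36.87°;  2α = 73.74°
edge 1: e_1 = (-3.63, +1.35);  n_1 = (+0.3486, +0.9373)
edge 4: e_4 = (+2.83, -2.37);  n_4 = (-0.6420, -0.7667)
∠(n_1, n_4) = 160.46°
δ = |180° − 160.46°| = 19.54°
19.54° ≤ 2α = 73.74°  →  valid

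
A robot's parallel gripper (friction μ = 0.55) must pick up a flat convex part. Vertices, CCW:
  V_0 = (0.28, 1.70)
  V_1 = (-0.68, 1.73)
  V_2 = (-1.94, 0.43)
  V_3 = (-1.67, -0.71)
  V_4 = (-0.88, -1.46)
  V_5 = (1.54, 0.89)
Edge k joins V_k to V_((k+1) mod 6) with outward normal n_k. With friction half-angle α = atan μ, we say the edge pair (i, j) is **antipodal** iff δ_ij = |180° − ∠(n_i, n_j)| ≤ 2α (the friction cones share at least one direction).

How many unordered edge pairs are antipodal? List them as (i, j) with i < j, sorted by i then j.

α = atan 0.55 = 28.81°;  2α = 57.62°
n_0 = (+0.0312, +0.9995)
n_1 = (-0.7181, +0.6960)
n_2 = (-0.9731, -0.2305)
n_3 = (-0.6885, -0.7252)
n_4 = (+0.6967, -0.7174)
n_5 = (+0.5408, +0.8412)
  (0,1): δ = 132.31°  ·
  (0,2): δ = 74.89°  ·
  (0,3): δ = 41.72°  ✓
  (0,4): δ = 45.95°  ✓
  (0,5): δ = 149.05°  ·
  (1,2): δ = 122.57°  ·
  (1,3): δ = 89.41°  ·
  (1,4): δ = 1.74°  ✓
  (1,5): δ = 101.37°  ·
  (2,3): δ = 146.84°  ·
  (2,4): δ = 59.17°  ·
  (2,5): δ = 43.94°  ✓
  (3,4): δ = 92.33°  ·
  (3,5): δ = 10.78°  ✓
  (4,5): δ = 76.89°  ·
antipodal pairs: 5

count = 5; pairs: (0,3), (0,4), (1,4), (2,5), (3,5)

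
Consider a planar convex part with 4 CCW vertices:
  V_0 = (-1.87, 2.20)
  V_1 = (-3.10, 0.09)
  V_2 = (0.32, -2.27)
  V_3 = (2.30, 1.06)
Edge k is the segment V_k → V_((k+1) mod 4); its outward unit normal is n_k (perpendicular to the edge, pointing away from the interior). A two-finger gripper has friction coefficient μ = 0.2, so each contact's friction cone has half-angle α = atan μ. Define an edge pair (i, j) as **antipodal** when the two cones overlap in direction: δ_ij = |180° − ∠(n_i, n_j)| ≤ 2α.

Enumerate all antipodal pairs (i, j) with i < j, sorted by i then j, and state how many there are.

α = atan 0.2 = 11.31°;  2α = 22.62°
n_0 = (-0.8639, +0.5036)
n_1 = (-0.5680, -0.8231)
n_2 = (+0.8595, -0.5111)
n_3 = (+0.2637, +0.9646)
  (0,1): δ = 94.37°  ·
  (0,2): δ = 0.50°  ✓
  (0,3): δ = 104.95°  ·
  (1,2): δ = 86.13°  ·
  (1,3): δ = 19.32°  ✓
  (2,3): δ = 74.55°  ·
antipodal pairs: 2

count = 2; pairs: (0,2), (1,3)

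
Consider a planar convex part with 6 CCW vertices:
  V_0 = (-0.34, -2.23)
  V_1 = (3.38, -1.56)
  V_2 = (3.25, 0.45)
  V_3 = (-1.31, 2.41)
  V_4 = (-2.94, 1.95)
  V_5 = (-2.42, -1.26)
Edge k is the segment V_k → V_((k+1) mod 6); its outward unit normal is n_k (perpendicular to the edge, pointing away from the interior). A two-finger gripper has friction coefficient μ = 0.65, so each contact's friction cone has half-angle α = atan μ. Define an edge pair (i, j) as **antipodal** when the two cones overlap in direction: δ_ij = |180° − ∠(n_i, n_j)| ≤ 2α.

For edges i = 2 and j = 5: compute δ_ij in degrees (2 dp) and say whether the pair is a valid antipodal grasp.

δ = 1.74°, valid

α = atan 0.65 = 33.02°;  2α = 66.05°
edge 2: e_2 = (-4.56, +1.96);  n_2 = (+0.3949, +0.9187)
edge 5: e_5 = (+2.08, -0.97);  n_5 = (-0.4226, -0.9063)
∠(n_2, n_5) = 178.26°
δ = |180° − 178.26°| = 1.74°
1.74° ≤ 2α = 66.05°  →  valid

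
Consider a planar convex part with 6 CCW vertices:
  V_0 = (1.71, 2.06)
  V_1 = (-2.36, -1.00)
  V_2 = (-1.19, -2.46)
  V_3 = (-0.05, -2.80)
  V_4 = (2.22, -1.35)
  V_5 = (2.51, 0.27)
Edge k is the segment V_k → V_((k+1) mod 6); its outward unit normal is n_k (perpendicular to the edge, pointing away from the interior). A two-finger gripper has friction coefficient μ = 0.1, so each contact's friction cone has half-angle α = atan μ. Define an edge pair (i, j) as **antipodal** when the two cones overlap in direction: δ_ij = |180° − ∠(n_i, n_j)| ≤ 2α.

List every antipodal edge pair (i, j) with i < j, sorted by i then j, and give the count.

α = atan 0.1 = 5.71°;  2α = 11.42°
n_0 = (-0.6009, +0.7993)
n_1 = (-0.7803, -0.6253)
n_2 = (-0.2858, -0.9583)
n_3 = (+0.5383, -0.8427)
n_4 = (+0.9844, -0.1762)
n_5 = (+0.9130, +0.4080)
  (0,1): δ = 88.23°  ·
  (0,2): δ = 53.54°  ·
  (0,3): δ = 4.37°  ✓
  (0,4): δ = 42.91°  ·
  (0,5): δ = 77.14°  ·
  (1,2): δ = 145.31°  ·
  (1,3): δ = 96.14°  ·
  (1,4): δ = 48.86°  ·
  (1,5): δ = 14.63°  ·
  (2,3): δ = 130.82°  ·
  (2,4): δ = 83.54°  ·
  (2,5): δ = 49.31°  ·
  (3,4): δ = 132.72°  ·
  (3,5): δ = 98.49°  ·
  (4,5): δ = 145.77°  ·
antipodal pairs: 1

count = 1; pairs: (0,3)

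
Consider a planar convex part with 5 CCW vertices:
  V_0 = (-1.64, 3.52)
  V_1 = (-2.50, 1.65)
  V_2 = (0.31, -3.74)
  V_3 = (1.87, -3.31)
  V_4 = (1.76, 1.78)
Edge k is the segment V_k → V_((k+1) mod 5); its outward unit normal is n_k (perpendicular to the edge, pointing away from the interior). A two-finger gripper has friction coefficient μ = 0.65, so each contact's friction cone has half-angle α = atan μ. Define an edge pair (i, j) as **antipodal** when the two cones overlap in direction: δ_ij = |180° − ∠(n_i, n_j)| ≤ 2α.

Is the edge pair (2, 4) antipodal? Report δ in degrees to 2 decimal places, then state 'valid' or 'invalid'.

α = atan 0.65 = 33.02°;  2α = 66.05°
edge 2: e_2 = (+1.56, +0.43);  n_2 = (+0.2657, -0.9640)
edge 4: e_4 = (-3.40, +1.74);  n_4 = (+0.4556, +0.8902)
∠(n_2, n_4) = 137.49°
δ = |180° − 137.49°| = 42.51°
42.51° ≤ 2α = 66.05°  →  valid

δ = 42.51°, valid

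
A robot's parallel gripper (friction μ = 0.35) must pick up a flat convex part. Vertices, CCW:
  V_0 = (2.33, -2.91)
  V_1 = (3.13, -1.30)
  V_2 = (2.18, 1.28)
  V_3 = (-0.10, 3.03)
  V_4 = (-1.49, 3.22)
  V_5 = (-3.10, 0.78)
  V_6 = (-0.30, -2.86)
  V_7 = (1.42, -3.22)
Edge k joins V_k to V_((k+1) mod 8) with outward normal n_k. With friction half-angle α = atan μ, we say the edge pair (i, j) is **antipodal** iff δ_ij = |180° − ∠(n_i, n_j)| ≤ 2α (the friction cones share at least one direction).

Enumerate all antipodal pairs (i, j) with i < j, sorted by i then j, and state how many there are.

α = atan 0.35 = 19.29°;  2α = 38.58°
n_0 = (+0.8955, -0.4450)
n_1 = (+0.9384, +0.3455)
n_2 = (+0.6089, +0.7933)
n_3 = (+0.1354, +0.9908)
n_4 = (-0.8347, +0.5507)
n_5 = (-0.7926, -0.6097)
n_6 = (-0.2049, -0.9788)
n_7 = (+0.3225, -0.9466)
  (0,1): δ = 133.36°  ·
  (0,2): δ = 101.09°  ·
  (0,3): δ = 71.36°  ·
  (0,4): δ = 7.00°  ✓
  (0,5): δ = 63.99°  ·
  (0,6): δ = 104.60°  ·
  (0,7): δ = 135.23°  ·
  (1,2): δ = 147.72°  ·
  (1,3): δ = 118.00°  ·
  (1,4): δ = 53.63°  ·
  (1,5): δ = 17.35°  ✓
  (1,6): δ = 57.96°  ·
  (1,7): δ = 88.60°  ·
  (2,3): δ = 150.28°  ·
  (2,4): δ = 85.91°  ·
  (2,5): δ = 14.92°  ✓
  (2,6): δ = 25.69°  ✓
  (2,7): δ = 56.32°  ·
  (3,4): δ = 115.63°  ·
  (3,5): δ = 44.65°  ·
  (3,6): δ = 4.04°  ✓
  (3,7): δ = 26.60°  ✓
  (4,5): δ = 109.01°  ·
  (4,6): δ = 68.40°  ·
  (4,7): δ = 37.77°  ✓
  (5,6): δ = 139.39°  ·
  (5,7): δ = 108.76°  ·
  (6,7): δ = 149.37°  ·
antipodal pairs: 7

count = 7; pairs: (0,4), (1,5), (2,5), (2,6), (3,6), (3,7), (4,7)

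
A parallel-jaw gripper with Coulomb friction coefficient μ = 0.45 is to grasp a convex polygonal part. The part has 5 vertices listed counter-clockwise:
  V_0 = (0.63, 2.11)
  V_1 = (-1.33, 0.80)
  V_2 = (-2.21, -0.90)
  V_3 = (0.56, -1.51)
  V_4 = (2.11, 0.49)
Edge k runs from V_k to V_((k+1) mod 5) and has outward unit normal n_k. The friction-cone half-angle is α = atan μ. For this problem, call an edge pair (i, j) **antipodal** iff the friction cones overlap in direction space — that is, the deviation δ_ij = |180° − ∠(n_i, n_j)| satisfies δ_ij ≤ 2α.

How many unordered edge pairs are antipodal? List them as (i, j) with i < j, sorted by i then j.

count = 4; pairs: (0,2), (0,3), (1,3), (2,4)

α = atan 0.45 = 24.23°;  2α = 48.46°
n_0 = (-0.5557, +0.8314)
n_1 = (-0.8881, +0.4597)
n_2 = (-0.2151, -0.9766)
n_3 = (+0.7904, -0.6126)
n_4 = (+0.7383, +0.6745)
  (0,1): δ = 151.13°  ·
  (0,2): δ = 46.18°  ✓
  (0,3): δ = 18.47°  ✓
  (0,4): δ = 98.66°  ·
  (1,2): δ = 75.05°  ·
  (1,3): δ = 10.41°  ✓
  (1,4): δ = 69.78°  ·
  (2,3): δ = 115.36°  ·
  (2,4): δ = 35.17°  ✓
  (3,4): δ = 99.81°  ·
antipodal pairs: 4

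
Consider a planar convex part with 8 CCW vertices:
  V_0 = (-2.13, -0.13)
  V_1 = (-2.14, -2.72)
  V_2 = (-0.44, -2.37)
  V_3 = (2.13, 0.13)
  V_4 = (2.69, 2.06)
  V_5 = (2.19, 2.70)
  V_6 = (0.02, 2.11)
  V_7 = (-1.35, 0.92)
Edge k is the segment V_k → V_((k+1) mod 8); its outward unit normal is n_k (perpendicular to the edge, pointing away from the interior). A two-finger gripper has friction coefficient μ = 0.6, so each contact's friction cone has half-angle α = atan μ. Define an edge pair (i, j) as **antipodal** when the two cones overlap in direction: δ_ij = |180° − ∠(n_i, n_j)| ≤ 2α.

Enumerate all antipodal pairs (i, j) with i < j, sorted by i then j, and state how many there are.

count = 12; pairs: (0,2), (0,3), (0,4), (1,5), (1,6), (1,7), (2,5), (2,6), (2,7), (3,5), (3,6), (3,7)

α = atan 0.6 = 30.96°;  2α = 61.93°
n_0 = (-1.0000, +0.0039)
n_1 = (+0.2017, -0.9795)
n_2 = (+0.6973, -0.7168)
n_3 = (+0.9604, -0.2787)
n_4 = (+0.7880, +0.6156)
n_5 = (-0.2624, +0.9650)
n_6 = (-0.6558, +0.7550)
n_7 = (-0.8027, +0.5963)
  (0,1): δ = 78.15°  ·
  (0,2): δ = 45.57°  ✓
  (0,3): δ = 15.96°  ✓
  (0,4): δ = 38.22°  ✓
  (0,5): δ = 105.43°  ·
  (0,6): δ = 131.20°  ·
  (0,7): δ = 143.61°  ·
  (1,2): δ = 147.42°  ·
  (1,3): δ = 117.81°  ·
  (1,4): δ = 63.63°  ·
  (1,5): δ = 3.58°  ✓
  (1,6): δ = 29.34°  ✓
  (1,7): δ = 41.76°  ✓
  (2,3): δ = 150.39°  ·
  (2,4): δ = 96.21°  ·
  (2,5): δ = 29.00°  ✓
  (2,6): δ = 3.23°  ✓
  (2,7): δ = 9.18°  ✓
  (3,4): δ = 125.82°  ·
  (3,5): δ = 58.61°  ✓
  (3,6): δ = 32.84°  ✓
  (3,7): δ = 20.43°  ✓
  (4,5): δ = 112.79°  ·
  (4,6): δ = 87.02°  ·
  (4,7): δ = 74.61°  ·
  (5,6): δ = 154.23°  ·
  (5,7): δ = 141.82°  ·
  (6,7): δ = 167.59°  ·
antipodal pairs: 12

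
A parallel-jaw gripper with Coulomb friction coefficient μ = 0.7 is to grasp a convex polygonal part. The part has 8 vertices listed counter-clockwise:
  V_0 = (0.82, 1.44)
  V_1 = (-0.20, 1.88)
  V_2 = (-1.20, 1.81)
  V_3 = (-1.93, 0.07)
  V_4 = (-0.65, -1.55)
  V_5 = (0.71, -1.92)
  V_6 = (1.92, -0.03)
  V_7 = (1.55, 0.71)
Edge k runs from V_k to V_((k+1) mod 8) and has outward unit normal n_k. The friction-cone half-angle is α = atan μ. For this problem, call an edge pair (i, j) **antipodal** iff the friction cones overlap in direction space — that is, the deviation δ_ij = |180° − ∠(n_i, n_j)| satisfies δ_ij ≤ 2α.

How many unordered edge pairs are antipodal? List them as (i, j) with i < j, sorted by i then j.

α = atan 0.7 = 34.99°;  2α = 69.98°
n_0 = (+0.3961, +0.9182)
n_1 = (-0.0698, +0.9976)
n_2 = (-0.9221, +0.3869)
n_3 = (-0.7846, -0.6200)
n_4 = (-0.2625, -0.9649)
n_5 = (+0.8422, -0.5392)
n_6 = (+0.8944, +0.4472)
n_7 = (+0.7071, +0.7071)
  (0,1): δ = 152.66°  ·
  (0,2): δ = 89.43°  ·
  (0,3): δ = 28.35°  ✓
  (0,4): δ = 8.11°  ✓
  (0,5): δ = 80.71°  ·
  (0,6): δ = 139.90°  ·
  (0,7): δ = 158.33°  ·
  (1,2): δ = 116.76°  ·
  (1,3): δ = 55.69°  ✓
  (1,4): δ = 19.22°  ✓
  (1,5): δ = 53.37°  ✓
  (1,6): δ = 112.56°  ·
  (1,7): δ = 131.00°  ·
  (2,3): δ = 118.93°  ·
  (2,4): δ = 82.46°  ·
  (2,5): δ = 9.87°  ✓
  (2,6): δ = 49.33°  ✓
  (2,7): δ = 67.76°  ✓
  (3,4): δ = 143.53°  ·
  (3,5): δ = 70.94°  ·
  (3,6): δ = 11.75°  ✓
  (3,7): δ = 6.69°  ✓
  (4,5): δ = 107.41°  ·
  (4,6): δ = 48.22°  ✓
  (4,7): δ = 29.78°  ✓
  (5,6): δ = 120.81°  ·
  (5,7): δ = 102.37°  ·
  (6,7): δ = 161.57°  ·
antipodal pairs: 12

count = 12; pairs: (0,3), (0,4), (1,3), (1,4), (1,5), (2,5), (2,6), (2,7), (3,6), (3,7), (4,6), (4,7)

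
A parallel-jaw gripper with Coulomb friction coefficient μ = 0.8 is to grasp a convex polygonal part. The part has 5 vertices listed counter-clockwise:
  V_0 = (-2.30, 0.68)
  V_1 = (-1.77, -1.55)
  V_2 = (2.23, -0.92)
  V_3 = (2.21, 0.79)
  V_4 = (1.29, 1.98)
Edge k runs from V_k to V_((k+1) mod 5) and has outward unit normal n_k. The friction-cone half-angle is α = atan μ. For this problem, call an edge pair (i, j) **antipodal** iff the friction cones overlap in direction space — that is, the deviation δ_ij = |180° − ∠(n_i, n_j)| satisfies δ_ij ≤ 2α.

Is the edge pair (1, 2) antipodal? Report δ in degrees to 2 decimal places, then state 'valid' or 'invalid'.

α = atan 0.8 = 38.66°;  2α = 77.32°
edge 1: e_1 = (+4.00, +0.63);  n_1 = (+0.1556, -0.9878)
edge 2: e_2 = (-0.02, +1.71);  n_2 = (+0.9999, +0.0117)
∠(n_1, n_2) = 81.72°
δ = |180° − 81.72°| = 98.28°
98.28° > 2α = 77.32°  →  invalid

δ = 98.28°, invalid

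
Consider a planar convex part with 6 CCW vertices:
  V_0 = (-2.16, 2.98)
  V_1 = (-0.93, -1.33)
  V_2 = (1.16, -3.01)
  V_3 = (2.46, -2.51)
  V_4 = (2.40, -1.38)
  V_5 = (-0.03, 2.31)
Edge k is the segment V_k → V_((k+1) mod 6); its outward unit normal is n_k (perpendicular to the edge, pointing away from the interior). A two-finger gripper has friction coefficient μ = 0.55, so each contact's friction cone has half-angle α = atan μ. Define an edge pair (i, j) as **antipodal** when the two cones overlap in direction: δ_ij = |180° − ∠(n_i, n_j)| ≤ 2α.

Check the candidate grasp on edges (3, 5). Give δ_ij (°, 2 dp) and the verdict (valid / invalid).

α = atan 0.55 = 28.81°;  2α = 57.62°
edge 3: e_3 = (-0.06, +1.13);  n_3 = (+0.9986, +0.0530)
edge 5: e_5 = (-2.13, +0.67);  n_5 = (+0.3001, +0.9539)
∠(n_3, n_5) = 69.50°
δ = |180° − 69.50°| = 110.50°
110.50° > 2α = 57.62°  →  invalid

δ = 110.50°, invalid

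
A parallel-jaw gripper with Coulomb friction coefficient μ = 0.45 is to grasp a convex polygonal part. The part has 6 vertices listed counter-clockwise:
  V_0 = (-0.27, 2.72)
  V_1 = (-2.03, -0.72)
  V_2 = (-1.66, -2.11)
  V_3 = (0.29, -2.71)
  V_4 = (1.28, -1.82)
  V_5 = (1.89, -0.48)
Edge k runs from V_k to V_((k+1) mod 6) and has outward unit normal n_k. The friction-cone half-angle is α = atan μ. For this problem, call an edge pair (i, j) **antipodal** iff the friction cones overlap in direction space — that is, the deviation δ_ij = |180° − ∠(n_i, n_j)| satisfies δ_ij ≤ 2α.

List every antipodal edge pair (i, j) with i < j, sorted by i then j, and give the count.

count = 5; pairs: (0,3), (0,4), (1,4), (1,5), (2,5)

α = atan 0.45 = 24.23°;  2α = 48.46°
n_0 = (-0.8902, +0.4555)
n_1 = (-0.9664, -0.2572)
n_2 = (-0.2941, -0.9558)
n_3 = (+0.6685, -0.7437)
n_4 = (+0.9101, -0.4143)
n_5 = (+0.8288, +0.5595)
  (0,1): δ = 138.00°  ·
  (0,2): δ = 80.01°  ·
  (0,3): δ = 20.95°  ✓
  (0,4): δ = 2.62°  ✓
  (0,5): δ = 61.11°  ·
  (1,2): δ = 122.01°  ·
  (1,3): δ = 62.95°  ·
  (1,4): δ = 39.38°  ✓
  (1,5): δ = 19.11°  ✓
  (2,3): δ = 120.94°  ·
  (2,4): δ = 97.37°  ·
  (2,5): δ = 38.88°  ✓
  (3,4): δ = 156.43°  ·
  (3,5): δ = 97.94°  ·
  (4,5): δ = 121.50°  ·
antipodal pairs: 5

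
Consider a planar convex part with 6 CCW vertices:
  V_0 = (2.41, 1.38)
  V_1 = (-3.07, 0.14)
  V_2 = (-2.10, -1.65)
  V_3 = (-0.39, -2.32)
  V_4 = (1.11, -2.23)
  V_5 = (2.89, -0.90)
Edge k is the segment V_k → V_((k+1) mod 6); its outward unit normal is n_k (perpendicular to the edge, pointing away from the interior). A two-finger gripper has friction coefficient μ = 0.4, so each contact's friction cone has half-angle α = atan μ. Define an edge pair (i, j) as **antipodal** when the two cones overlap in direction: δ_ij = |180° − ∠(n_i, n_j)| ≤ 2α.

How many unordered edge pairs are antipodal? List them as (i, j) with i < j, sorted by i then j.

count = 4; pairs: (0,2), (0,3), (0,4), (1,5)

α = atan 0.4 = 21.80°;  2α = 43.60°
n_0 = (-0.2207, +0.9753)
n_1 = (-0.8792, -0.4764)
n_2 = (-0.3648, -0.9311)
n_3 = (+0.0599, -0.9982)
n_4 = (+0.5986, -0.8011)
n_5 = (+0.9785, +0.2060)
  (0,1): δ = 74.30°  ·
  (0,2): δ = 34.15°  ✓
  (0,3): δ = 9.32°  ✓
  (0,4): δ = 24.02°  ✓
  (0,5): δ = 89.14°  ·
  (1,2): δ = 139.85°  ·
  (1,3): δ = 115.02°  ·
  (1,4): δ = 81.69°  ·
  (1,5): δ = 16.56°  ✓
  (2,3): δ = 155.17°  ·
  (2,4): δ = 121.84°  ·
  (2,5): δ = 56.72°  ·
  (3,4): δ = 146.67°  ·
  (3,5): δ = 81.54°  ·
  (4,5): δ = 114.88°  ·
antipodal pairs: 4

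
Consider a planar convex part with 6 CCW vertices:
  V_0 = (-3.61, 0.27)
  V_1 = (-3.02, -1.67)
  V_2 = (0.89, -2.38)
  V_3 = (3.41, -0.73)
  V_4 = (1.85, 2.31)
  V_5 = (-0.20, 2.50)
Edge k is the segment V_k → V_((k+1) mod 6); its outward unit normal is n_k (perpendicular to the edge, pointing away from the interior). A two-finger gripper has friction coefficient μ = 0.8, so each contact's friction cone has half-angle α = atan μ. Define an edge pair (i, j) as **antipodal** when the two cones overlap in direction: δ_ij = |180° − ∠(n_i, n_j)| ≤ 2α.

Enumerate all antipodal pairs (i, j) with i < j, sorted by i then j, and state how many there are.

count = 8; pairs: (0,2), (0,3), (0,4), (1,3), (1,4), (1,5), (2,4), (2,5)

α = atan 0.8 = 38.66°;  2α = 77.32°
n_0 = (-0.9567, -0.2910)
n_1 = (-0.1787, -0.9839)
n_2 = (+0.5478, -0.8366)
n_3 = (+0.8897, +0.4566)
n_4 = (+0.0923, +0.9957)
n_5 = (-0.5473, +0.8369)
  (0,1): δ = 117.21°  ·
  (0,2): δ = 73.70°  ✓
  (0,3): δ = 10.25°  ✓
  (0,4): δ = 67.79°  ✓
  (0,5): δ = 106.27°  ·
  (1,2): δ = 136.49°  ·
  (1,3): δ = 52.54°  ✓
  (1,4): δ = 5.00°  ✓
  (1,5): δ = 43.47°  ✓
  (2,3): δ = 96.05°  ·
  (2,4): δ = 38.51°  ✓
  (2,5): δ = 0.03°  ✓
  (3,4): δ = 122.46°  ·
  (3,5): δ = 83.98°  ·
  (4,5): δ = 141.52°  ·
antipodal pairs: 8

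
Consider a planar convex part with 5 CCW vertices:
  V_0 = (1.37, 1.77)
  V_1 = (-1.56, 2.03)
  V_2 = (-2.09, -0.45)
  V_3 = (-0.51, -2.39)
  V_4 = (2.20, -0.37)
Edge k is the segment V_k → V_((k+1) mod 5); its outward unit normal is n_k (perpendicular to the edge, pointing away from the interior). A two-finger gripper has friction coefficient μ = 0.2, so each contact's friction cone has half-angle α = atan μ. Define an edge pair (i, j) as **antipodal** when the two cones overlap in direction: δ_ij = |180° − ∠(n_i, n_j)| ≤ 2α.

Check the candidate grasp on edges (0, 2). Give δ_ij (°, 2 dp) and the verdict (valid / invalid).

δ = 45.77°, invalid

α = atan 0.2 = 11.31°;  2α = 22.62°
edge 0: e_0 = (-2.93, +0.26);  n_0 = (+0.0884, +0.9961)
edge 2: e_2 = (+1.58, -1.94);  n_2 = (-0.7754, -0.6315)
∠(n_0, n_2) = 134.23°
δ = |180° − 134.23°| = 45.77°
45.77° > 2α = 22.62°  →  invalid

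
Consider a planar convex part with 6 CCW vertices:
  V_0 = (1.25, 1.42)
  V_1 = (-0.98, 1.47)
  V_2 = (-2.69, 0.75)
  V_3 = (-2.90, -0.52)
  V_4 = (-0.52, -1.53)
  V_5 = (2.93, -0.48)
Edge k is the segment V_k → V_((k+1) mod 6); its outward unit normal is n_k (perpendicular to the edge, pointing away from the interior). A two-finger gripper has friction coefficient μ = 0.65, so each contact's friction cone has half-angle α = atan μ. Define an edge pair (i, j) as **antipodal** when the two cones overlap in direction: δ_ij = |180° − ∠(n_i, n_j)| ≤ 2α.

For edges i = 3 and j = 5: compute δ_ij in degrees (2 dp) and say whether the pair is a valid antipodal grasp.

δ = 25.52°, valid

α = atan 0.65 = 33.02°;  2α = 66.05°
edge 3: e_3 = (+2.38, -1.01);  n_3 = (-0.3906, -0.9205)
edge 5: e_5 = (-1.68, +1.90);  n_5 = (+0.7491, +0.6624)
∠(n_3, n_5) = 154.48°
δ = |180° − 154.48°| = 25.52°
25.52° ≤ 2α = 66.05°  →  valid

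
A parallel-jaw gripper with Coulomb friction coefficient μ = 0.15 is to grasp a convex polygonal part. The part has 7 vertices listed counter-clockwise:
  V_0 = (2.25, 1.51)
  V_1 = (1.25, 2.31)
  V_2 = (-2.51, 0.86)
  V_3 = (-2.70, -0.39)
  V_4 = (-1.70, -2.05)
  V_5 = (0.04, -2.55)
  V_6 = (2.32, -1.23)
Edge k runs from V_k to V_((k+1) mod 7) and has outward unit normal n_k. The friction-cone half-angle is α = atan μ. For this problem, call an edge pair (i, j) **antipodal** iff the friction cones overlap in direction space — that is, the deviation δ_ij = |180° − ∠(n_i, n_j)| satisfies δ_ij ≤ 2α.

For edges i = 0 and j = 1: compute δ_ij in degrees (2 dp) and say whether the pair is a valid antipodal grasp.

δ = 120.25°, invalid

α = atan 0.15 = 8.53°;  2α = 17.06°
edge 0: e_0 = (-1.00, +0.80);  n_0 = (+0.6247, +0.7809)
edge 1: e_1 = (-3.76, -1.45);  n_1 = (-0.3598, +0.9330)
∠(n_0, n_1) = 59.75°
δ = |180° − 59.75°| = 120.25°
120.25° > 2α = 17.06°  →  invalid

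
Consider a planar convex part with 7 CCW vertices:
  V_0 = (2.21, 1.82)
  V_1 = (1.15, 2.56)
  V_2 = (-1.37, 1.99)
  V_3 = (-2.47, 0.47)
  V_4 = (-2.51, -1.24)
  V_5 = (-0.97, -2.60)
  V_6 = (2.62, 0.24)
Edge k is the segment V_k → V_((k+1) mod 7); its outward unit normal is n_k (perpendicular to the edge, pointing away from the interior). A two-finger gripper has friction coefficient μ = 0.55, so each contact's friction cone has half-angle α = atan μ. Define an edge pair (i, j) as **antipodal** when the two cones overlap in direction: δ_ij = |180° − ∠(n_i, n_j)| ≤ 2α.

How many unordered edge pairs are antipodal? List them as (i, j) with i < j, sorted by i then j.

α = atan 0.55 = 28.81°;  2α = 57.62°
n_0 = (+0.5724, +0.8200)
n_1 = (-0.2206, +0.9754)
n_2 = (-0.8101, +0.5863)
n_3 = (-0.9997, +0.0234)
n_4 = (-0.6619, -0.7496)
n_5 = (+0.6204, -0.7843)
n_6 = (+0.9679, +0.2512)
  (0,1): δ = 132.34°  ·
  (0,2): δ = 90.97°  ·
  (0,3): δ = 56.42°  ✓
  (0,4): δ = 6.53°  ✓
  (0,5): δ = 73.27°  ·
  (0,6): δ = 139.47°  ·
  (1,2): δ = 138.64°  ·
  (1,3): δ = 104.09°  ·
  (1,4): δ = 54.19°  ✓
  (1,5): δ = 25.60°  ✓
  (1,6): δ = 91.80°  ·
  (2,3): δ = 145.45°  ·
  (2,4): δ = 95.56°  ·
  (2,5): δ = 15.76°  ✓
  (2,6): δ = 50.44°  ✓
  (3,4): δ = 130.11°  ·
  (3,5): δ = 50.31°  ✓
  (3,6): δ = 15.89°  ✓
  (4,5): δ = 100.20°  ·
  (4,6): δ = 34.00°  ✓
  (5,6): δ = 113.80°  ·
antipodal pairs: 9

count = 9; pairs: (0,3), (0,4), (1,4), (1,5), (2,5), (2,6), (3,5), (3,6), (4,6)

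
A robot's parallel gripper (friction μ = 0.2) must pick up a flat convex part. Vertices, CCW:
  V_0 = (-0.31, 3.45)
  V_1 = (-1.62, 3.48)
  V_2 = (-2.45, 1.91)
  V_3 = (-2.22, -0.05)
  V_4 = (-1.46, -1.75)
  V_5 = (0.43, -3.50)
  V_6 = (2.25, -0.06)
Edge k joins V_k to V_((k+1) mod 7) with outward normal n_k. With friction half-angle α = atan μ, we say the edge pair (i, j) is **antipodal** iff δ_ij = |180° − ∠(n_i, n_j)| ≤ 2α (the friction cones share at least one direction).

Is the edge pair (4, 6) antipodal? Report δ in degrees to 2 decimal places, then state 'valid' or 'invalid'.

δ = 11.10°, valid

α = atan 0.2 = 11.31°;  2α = 22.62°
edge 4: e_4 = (+1.89, -1.75);  n_4 = (-0.6794, -0.7338)
edge 6: e_6 = (-2.56, +3.51);  n_6 = (+0.8079, +0.5893)
∠(n_4, n_6) = 168.90°
δ = |180° − 168.90°| = 11.10°
11.10° ≤ 2α = 22.62°  →  valid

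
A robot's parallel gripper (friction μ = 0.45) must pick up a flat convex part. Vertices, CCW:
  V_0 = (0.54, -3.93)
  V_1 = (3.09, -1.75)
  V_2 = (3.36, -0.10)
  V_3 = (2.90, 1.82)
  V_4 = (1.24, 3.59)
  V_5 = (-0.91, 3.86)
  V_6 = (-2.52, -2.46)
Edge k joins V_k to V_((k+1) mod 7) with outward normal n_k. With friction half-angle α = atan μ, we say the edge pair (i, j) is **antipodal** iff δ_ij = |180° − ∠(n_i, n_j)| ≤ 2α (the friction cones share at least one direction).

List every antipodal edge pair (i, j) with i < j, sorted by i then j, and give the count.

count = 6; pairs: (0,4), (0,5), (1,5), (2,5), (3,6), (4,6)

α = atan 0.45 = 24.23°;  2α = 48.46°
n_0 = (+0.6498, -0.7601)
n_1 = (+0.9869, -0.1615)
n_2 = (+0.9725, +0.2330)
n_3 = (+0.7294, +0.6841)
n_4 = (+0.1246, +0.9922)
n_5 = (-0.9691, +0.2469)
n_6 = (-0.4330, -0.9014)
  (0,1): δ = 139.82°  ·
  (0,2): δ = 117.05°  ·
  (0,3): δ = 87.36°  ·
  (0,4): δ = 47.69°  ✓
  (0,5): δ = 35.18°  ✓
  (0,6): δ = 113.81°  ·
  (1,2): δ = 157.23°  ·
  (1,3): δ = 127.54°  ·
  (1,4): δ = 87.86°  ·
  (1,5): δ = 5.00°  ✓
  (1,6): δ = 73.63°  ·
  (2,3): δ = 150.31°  ·
  (2,4): δ = 110.63°  ·
  (2,5): δ = 27.77°  ✓
  (2,6): δ = 50.87°  ·
  (3,4): δ = 140.32°  ·
  (3,5): δ = 57.46°  ·
  (3,6): δ = 21.18°  ✓
  (4,5): δ = 97.13°  ·
  (4,6): δ = 18.50°  ✓
  (5,6): δ = 101.37°  ·
antipodal pairs: 6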